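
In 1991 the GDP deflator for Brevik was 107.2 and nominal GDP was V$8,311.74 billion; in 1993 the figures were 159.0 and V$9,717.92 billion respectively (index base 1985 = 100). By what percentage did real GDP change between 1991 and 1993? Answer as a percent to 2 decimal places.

Real GDP 1991 = 8311.74 / 1.072 = 7753.49.
Real GDP 1993 = 9717.92 / 1.590 = 6111.90.
Real growth = 6111.90 / 7753.49 − 1 = -0.2117.

-21.17%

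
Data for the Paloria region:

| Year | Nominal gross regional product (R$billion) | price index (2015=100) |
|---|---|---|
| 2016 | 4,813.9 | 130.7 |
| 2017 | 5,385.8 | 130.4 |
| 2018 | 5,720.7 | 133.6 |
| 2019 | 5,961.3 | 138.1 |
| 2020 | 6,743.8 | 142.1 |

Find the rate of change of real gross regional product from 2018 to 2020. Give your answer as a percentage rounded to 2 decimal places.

10.83%

Real gross regional product 2018 = 5720.7/1.336 = 4281.96.
Real gross regional product 2020 = 6743.8/1.421 = 4745.81.
Change = 4745.81/4281.96 − 1 = 0.1083.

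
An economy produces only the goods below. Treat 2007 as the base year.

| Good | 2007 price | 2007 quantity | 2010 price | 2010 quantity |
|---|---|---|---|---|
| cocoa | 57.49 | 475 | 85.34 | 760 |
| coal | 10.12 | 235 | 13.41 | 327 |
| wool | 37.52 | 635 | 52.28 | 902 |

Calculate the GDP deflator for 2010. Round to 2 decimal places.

Nominal GDP 2010 = 85.34·760 + 13.41·327 + 52.28·902 = 116400.03.
Real GDP 2010 (at 2007 prices) = 57.49·760 + 10.12·327 + 37.52·902 = 80844.68.
Deflator = Nominal/Real × 100 = 116400.03/80844.68 × 100 = 143.980.

143.98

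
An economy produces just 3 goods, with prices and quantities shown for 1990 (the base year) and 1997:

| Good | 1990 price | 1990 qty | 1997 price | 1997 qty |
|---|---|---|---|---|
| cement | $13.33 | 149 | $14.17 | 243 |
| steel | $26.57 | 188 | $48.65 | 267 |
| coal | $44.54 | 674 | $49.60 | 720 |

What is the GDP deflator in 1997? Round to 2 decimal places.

Nominal GDP 1997 = 14.17·243 + 48.65·267 + 49.60·720 = 52144.86.
Real GDP 1997 (at 1990 prices) = 13.33·243 + 26.57·267 + 44.54·720 = 42402.18.
Deflator = Nominal/Real × 100 = 52144.86/42402.18 × 100 = 122.977.

122.98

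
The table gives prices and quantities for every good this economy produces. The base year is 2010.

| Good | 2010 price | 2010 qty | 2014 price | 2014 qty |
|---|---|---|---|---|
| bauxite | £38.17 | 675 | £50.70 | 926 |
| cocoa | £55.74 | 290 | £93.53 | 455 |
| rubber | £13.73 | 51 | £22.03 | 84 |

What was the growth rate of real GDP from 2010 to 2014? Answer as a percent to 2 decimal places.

Real GDP 2010 = Nominal GDP 2010 = 38.17·675 + 55.74·290 + 13.73·51 = 42629.58.
Real GDP 2014 (at 2010 prices) = 38.17·926 + 55.74·455 + 13.73·84 = 61860.44.
Real growth = 61860.44/42629.58 − 1 = 0.4511.

45.11%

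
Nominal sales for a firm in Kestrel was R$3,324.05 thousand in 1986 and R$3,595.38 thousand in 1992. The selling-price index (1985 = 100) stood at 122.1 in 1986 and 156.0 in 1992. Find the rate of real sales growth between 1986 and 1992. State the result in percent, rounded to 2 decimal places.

Deflate each year: 1986 → 3324.05/1.221 = 2722.40; 1992 → 3595.38/1.560 = 2304.73.
So real sales changed by 2304.73/2722.40 − 1 = -0.1534, i.e. -15.34%.

-15.34%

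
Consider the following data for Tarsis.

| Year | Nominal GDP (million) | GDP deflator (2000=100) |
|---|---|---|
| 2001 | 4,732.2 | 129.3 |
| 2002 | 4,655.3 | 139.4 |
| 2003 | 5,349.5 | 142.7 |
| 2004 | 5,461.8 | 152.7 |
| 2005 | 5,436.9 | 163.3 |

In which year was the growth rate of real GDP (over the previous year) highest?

2002: real = 4655.3/1.394 = 3339.53; growth vs 2001 (3659.86) = -8.75%.
2003: real = 5349.5/1.427 = 3748.77; growth vs 2002 (3339.53) = 12.25%.
2004: real = 5461.8/1.527 = 3576.82; growth vs 2003 (3748.77) = -4.59%.
2005: real = 5436.9/1.633 = 3329.39; growth vs 2004 (3576.82) = -6.92%.

2003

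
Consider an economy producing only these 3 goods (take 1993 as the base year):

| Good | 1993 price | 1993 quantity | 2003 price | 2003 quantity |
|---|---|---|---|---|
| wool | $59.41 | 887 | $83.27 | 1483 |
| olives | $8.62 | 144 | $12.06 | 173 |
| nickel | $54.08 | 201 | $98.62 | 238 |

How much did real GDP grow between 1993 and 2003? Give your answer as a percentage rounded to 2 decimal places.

58.11%

Real GDP 1993 = Nominal GDP 1993 = 59.41·887 + 8.62·144 + 54.08·201 = 64808.03.
Real GDP 2003 (at 1993 prices) = 59.41·1483 + 8.62·173 + 54.08·238 = 102467.33.
Real growth = 102467.33/64808.03 − 1 = 0.5811.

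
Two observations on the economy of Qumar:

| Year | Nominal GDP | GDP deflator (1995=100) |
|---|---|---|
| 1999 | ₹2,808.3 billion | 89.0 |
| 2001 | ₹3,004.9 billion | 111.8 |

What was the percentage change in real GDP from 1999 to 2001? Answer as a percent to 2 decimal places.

Real GDP 1999 = 2808.3 / 0.890 = 3155.39.
Real GDP 2001 = 3004.9 / 1.118 = 2687.75.
Real growth = 2687.75 / 3155.39 − 1 = -0.1482.

-14.82%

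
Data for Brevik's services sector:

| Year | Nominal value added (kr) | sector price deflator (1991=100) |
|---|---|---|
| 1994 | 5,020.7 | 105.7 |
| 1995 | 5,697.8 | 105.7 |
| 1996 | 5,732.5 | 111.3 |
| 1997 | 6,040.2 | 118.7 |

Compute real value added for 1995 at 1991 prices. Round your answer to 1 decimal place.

kr 5,390.5

Real value added 1995 = 5697.8 / 1.057 = 5390.54.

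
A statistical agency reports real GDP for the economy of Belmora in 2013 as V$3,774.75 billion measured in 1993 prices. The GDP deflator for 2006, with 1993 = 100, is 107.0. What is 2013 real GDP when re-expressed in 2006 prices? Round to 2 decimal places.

Real GDP in 2006 prices = Real GDP in 1993 prices × (P_2006/P_1993) = 3774.75 × 1.070 = 4038.98.

V$4,038.98 billion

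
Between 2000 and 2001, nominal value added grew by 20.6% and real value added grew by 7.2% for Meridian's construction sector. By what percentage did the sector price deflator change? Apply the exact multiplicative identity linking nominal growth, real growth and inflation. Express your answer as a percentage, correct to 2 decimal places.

12.50%

(1 + g_nom) = (1 + g_real)(1 + π), so π = 1.2060 / 1.0720 − 1 = 0.12500.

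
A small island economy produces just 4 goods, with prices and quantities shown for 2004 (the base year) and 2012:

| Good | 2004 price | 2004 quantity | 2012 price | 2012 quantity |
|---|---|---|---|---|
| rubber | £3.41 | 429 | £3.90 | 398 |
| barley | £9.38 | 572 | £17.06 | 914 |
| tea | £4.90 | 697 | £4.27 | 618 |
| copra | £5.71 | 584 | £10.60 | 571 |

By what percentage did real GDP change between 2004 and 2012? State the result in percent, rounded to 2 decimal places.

Real GDP 2004 = Nominal GDP 2004 = 3.41·429 + 9.38·572 + 4.90·697 + 5.71·584 = 13578.19.
Real GDP 2012 (at 2004 prices) = 3.41·398 + 9.38·914 + 4.90·618 + 5.71·571 = 16219.11.
Real growth = 16219.11/13578.19 − 1 = 0.1945.

19.45%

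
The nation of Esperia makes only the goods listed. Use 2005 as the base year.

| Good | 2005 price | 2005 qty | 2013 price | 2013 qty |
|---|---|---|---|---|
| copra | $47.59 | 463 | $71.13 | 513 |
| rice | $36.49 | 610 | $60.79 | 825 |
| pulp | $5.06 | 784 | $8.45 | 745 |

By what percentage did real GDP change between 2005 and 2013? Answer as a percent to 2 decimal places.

Real GDP 2005 = Nominal GDP 2005 = 47.59·463 + 36.49·610 + 5.06·784 = 48260.11.
Real GDP 2013 (at 2005 prices) = 47.59·513 + 36.49·825 + 5.06·745 = 58287.62.
Real growth = 58287.62/48260.11 − 1 = 0.2078.

20.78%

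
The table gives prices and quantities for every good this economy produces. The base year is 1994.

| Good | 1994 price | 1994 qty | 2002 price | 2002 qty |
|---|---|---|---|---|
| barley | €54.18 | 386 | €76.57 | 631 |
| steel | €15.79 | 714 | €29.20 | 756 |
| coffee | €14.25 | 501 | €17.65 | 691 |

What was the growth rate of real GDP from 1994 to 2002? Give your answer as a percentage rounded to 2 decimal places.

Real GDP 1994 = Nominal GDP 1994 = 54.18·386 + 15.79·714 + 14.25·501 = 39326.79.
Real GDP 2002 (at 1994 prices) = 54.18·631 + 15.79·756 + 14.25·691 = 55971.57.
Real growth = 55971.57/39326.79 − 1 = 0.4232.

42.32%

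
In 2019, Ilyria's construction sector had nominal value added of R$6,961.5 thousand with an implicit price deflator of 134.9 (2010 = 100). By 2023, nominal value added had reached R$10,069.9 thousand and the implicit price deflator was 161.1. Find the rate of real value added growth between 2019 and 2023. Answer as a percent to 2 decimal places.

Real value added 2019 = 6961.5 / 1.349 = 5160.49.
Real value added 2023 = 10069.9 / 1.611 = 6250.71.
Real growth = 6250.71 / 5160.49 − 1 = 0.2113.

21.13%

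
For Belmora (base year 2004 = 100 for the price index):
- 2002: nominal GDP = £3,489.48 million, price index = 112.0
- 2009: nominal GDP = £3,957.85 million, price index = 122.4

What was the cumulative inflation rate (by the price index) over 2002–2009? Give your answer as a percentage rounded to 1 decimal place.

Price-level change = 122.4 / 112.0 − 1 = 0.0929.

9.3%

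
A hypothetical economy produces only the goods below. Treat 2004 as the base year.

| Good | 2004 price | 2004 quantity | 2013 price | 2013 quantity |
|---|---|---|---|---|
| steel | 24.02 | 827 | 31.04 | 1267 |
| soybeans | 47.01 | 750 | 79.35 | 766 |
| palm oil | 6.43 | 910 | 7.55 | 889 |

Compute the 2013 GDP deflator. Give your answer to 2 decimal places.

Nominal GDP 2013 = 31.04·1267 + 79.35·766 + 7.55·889 = 106821.73.
Real GDP 2013 (at 2004 prices) = 24.02·1267 + 47.01·766 + 6.43·889 = 72159.27.
Deflator = Nominal/Real × 100 = 106821.73/72159.27 × 100 = 148.036.

148.04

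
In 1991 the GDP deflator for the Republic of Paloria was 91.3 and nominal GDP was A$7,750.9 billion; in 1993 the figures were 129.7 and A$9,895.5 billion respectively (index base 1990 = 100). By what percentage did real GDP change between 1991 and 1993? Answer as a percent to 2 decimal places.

Deflate each year: 1991 → 7750.9/0.913 = 8489.49; 1993 → 9895.5/1.297 = 7629.53.
So real GDP changed by 7629.53/8489.49 − 1 = -0.1013, i.e. -10.13%.

-10.13%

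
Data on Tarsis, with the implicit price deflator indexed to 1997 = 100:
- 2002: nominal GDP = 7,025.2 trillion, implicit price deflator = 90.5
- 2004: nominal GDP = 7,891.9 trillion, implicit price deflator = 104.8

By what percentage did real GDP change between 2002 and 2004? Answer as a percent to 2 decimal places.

Deflate each year: 2002 → 7025.2/0.905 = 7762.65; 2004 → 7891.9/1.048 = 7530.44.
So real GDP changed by 7530.44/7762.65 − 1 = -0.0299, i.e. -2.99%.

-2.99%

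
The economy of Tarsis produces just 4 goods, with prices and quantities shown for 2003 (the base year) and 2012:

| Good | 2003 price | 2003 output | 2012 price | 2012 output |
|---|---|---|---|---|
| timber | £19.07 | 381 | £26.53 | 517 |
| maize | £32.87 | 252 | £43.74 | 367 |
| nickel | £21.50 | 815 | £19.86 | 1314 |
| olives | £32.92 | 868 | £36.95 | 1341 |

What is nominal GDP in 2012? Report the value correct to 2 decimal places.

Nominal GDP 2012 = Σ (p_2012 × q_2012) = 26.53·517 + 43.74·367 + 19.86·1314 + 36.95·1341 = 105414.58.

£105414.58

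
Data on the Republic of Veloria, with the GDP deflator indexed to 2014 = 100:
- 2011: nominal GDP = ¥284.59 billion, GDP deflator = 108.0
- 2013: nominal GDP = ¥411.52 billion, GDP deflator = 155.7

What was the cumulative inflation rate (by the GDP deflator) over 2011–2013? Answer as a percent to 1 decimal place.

Price-level change = 155.7 / 108.0 − 1 = 0.4417.

44.2%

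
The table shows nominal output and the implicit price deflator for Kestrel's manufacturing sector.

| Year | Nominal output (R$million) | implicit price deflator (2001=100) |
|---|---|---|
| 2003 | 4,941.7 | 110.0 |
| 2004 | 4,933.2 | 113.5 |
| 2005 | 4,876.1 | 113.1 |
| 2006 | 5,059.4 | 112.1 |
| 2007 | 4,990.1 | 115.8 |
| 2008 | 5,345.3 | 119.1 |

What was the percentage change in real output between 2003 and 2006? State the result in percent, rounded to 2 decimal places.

Real output 2003 = 4941.7/1.100 = 4492.45.
Real output 2006 = 5059.4/1.121 = 4513.29.
Change = 4513.29/4492.45 − 1 = 0.0046.

0.46%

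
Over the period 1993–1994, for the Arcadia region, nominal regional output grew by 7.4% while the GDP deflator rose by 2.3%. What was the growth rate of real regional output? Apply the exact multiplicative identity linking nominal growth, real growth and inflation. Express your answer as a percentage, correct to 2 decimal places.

4.99%

(1 + g_nom) = (1 + g_real)(1 + π), so g_real = 1.0740 / 1.0230 − 1 = 0.04985.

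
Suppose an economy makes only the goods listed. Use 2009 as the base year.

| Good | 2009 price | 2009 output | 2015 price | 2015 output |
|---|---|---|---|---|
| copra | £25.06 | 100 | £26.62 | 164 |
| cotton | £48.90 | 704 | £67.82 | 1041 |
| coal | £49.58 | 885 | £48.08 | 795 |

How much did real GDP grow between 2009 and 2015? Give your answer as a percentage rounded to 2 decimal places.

Real GDP 2009 = Nominal GDP 2009 = 25.06·100 + 48.90·704 + 49.58·885 = 80809.90.
Real GDP 2015 (at 2009 prices) = 25.06·164 + 48.90·1041 + 49.58·795 = 94430.84.
Real growth = 94430.84/80809.90 − 1 = 0.1686.

16.86%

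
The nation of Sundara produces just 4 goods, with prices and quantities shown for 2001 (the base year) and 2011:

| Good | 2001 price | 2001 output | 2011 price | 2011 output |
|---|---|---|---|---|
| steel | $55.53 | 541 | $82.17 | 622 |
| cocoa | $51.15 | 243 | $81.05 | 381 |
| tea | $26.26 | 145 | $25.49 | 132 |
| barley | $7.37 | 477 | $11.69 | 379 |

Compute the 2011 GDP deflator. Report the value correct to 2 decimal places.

148.93

Nominal GDP 2011 = 82.17·622 + 81.05·381 + 25.49·132 + 11.69·379 = 89784.98.
Real GDP 2011 (at 2001 prices) = 55.53·622 + 51.15·381 + 26.26·132 + 7.37·379 = 60287.36.
Deflator = Nominal/Real × 100 = 89784.98/60287.36 × 100 = 148.928.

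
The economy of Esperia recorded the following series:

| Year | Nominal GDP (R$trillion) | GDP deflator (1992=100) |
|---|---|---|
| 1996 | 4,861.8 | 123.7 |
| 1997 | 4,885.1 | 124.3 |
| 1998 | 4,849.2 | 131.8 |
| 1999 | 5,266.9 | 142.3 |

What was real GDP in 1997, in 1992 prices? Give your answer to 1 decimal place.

Real GDP 1997 = 4885.1 / 1.243 = 3930.09.

R$3,930.1 trillion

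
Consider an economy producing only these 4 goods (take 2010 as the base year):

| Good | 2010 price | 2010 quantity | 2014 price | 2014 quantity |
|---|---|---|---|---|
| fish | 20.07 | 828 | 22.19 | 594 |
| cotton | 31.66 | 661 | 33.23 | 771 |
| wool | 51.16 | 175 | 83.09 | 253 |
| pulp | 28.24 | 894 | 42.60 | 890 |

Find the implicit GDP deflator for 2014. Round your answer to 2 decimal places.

131.35

Nominal GDP 2014 = 22.19·594 + 33.23·771 + 83.09·253 + 42.60·890 = 97736.96.
Real GDP 2014 (at 2010 prices) = 20.07·594 + 31.66·771 + 51.16·253 + 28.24·890 = 74408.52.
Deflator = Nominal/Real × 100 = 97736.96/74408.52 × 100 = 131.352.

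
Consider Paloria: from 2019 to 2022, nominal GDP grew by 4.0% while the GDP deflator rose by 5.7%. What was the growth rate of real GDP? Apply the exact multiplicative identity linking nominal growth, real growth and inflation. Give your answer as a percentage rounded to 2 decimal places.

-1.61%

(1 + g_nom) = (1 + g_real)(1 + π), so g_real = 1.0400 / 1.0570 − 1 = -0.01608.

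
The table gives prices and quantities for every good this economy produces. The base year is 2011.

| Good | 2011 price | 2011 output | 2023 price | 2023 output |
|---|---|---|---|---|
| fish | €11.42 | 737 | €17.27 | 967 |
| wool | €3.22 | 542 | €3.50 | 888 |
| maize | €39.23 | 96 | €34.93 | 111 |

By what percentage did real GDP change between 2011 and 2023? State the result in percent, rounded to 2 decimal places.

Real GDP 2011 = Nominal GDP 2011 = 11.42·737 + 3.22·542 + 39.23·96 = 13927.86.
Real GDP 2023 (at 2011 prices) = 11.42·967 + 3.22·888 + 39.23·111 = 18257.03.
Real growth = 18257.03/13927.86 − 1 = 0.3108.

31.08%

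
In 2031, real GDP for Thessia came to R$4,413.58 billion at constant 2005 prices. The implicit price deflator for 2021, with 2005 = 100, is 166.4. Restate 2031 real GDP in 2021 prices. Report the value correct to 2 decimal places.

R$7,344.20 billion

Real GDP in 2021 prices = Real GDP in 2005 prices × (P_2021/P_2005) = 4413.58 × 1.664 = 7344.20.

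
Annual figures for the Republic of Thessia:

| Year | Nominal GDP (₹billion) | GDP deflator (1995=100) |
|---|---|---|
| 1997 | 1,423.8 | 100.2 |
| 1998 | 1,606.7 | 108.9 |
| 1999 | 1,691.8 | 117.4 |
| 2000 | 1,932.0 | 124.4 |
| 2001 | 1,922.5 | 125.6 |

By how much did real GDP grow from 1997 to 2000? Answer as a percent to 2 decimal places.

9.30%

Real GDP 1997 = 1423.8/1.002 = 1420.96.
Real GDP 2000 = 1932.0/1.244 = 1553.05.
Change = 1553.05/1420.96 − 1 = 0.0930.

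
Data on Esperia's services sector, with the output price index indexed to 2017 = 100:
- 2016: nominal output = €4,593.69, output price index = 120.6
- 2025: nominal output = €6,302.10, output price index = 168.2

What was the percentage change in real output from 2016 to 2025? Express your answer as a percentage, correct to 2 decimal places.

Real output 2016 = 4593.69 / 1.206 = 3809.03.
Real output 2025 = 6302.10 / 1.682 = 3746.79.
Real growth = 3746.79 / 3809.03 − 1 = -0.0163.

-1.63%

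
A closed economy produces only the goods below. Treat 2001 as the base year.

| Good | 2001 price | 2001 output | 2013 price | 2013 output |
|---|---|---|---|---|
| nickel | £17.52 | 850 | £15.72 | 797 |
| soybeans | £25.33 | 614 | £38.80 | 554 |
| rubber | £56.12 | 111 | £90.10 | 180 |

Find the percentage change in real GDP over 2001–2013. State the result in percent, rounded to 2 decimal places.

Real GDP 2001 = Nominal GDP 2001 = 17.52·850 + 25.33·614 + 56.12·111 = 36673.94.
Real GDP 2013 (at 2001 prices) = 17.52·797 + 25.33·554 + 56.12·180 = 38097.86.
Real growth = 38097.86/36673.94 − 1 = 0.0388.

3.88%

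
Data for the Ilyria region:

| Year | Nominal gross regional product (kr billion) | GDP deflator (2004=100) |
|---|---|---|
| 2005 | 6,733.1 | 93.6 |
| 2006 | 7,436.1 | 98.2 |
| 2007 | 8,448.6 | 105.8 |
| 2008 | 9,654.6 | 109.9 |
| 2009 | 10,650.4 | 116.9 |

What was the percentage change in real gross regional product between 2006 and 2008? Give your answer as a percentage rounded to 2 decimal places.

Real gross regional product 2006 = 7436.1/0.982 = 7572.40.
Real gross regional product 2008 = 9654.6/1.099 = 8784.90.
Change = 8784.90/7572.40 − 1 = 0.1601.

16.01%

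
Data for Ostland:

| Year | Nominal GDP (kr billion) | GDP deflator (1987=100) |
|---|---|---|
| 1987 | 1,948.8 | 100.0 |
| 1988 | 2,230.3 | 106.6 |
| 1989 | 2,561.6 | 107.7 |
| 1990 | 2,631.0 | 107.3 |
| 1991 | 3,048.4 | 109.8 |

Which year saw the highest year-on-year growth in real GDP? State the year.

1989

1988: real = 2230.3/1.066 = 2092.21; growth vs 1987 (1948.80) = 7.36%.
1989: real = 2561.6/1.077 = 2378.46; growth vs 1988 (2092.21) = 13.68%.
1990: real = 2631.0/1.073 = 2452.00; growth vs 1989 (2378.46) = 3.09%.
1991: real = 3048.4/1.098 = 2776.32; growth vs 1990 (2452.00) = 13.23%.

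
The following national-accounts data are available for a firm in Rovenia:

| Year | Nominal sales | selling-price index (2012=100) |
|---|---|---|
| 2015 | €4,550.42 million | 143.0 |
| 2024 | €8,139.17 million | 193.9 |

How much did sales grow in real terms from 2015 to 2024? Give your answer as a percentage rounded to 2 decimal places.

31.91%

Real sales 2015 = 4550.42 / 1.430 = 3182.11.
Real sales 2024 = 8139.17 / 1.939 = 4197.61.
Real growth = 4197.61 / 3182.11 − 1 = 0.3191.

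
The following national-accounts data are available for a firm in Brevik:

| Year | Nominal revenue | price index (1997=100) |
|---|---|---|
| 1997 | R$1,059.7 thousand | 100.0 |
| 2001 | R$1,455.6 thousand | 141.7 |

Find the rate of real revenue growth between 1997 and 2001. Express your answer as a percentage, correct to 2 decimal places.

-3.06%

Real revenue 1997 = 1059.7 / 1.000 = 1059.70.
Real revenue 2001 = 1455.6 / 1.417 = 1027.24.
Real growth = 1027.24 / 1059.70 − 1 = -0.0306.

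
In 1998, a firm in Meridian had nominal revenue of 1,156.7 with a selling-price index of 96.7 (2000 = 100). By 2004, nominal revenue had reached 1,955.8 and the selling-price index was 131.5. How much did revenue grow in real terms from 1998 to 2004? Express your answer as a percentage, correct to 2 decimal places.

Real revenue 1998 = 1156.7 / 0.967 = 1196.17.
Real revenue 2004 = 1955.8 / 1.315 = 1487.30.
Real growth = 1487.30 / 1196.17 − 1 = 0.2434.

24.34%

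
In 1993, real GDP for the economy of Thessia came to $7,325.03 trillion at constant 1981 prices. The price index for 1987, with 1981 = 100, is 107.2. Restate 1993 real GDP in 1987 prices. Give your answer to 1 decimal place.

Real GDP in 1987 prices = Real GDP in 1981 prices × (P_1987/P_1981) = 7325.03 × 1.072 = 7852.43.

$7,852.4 trillion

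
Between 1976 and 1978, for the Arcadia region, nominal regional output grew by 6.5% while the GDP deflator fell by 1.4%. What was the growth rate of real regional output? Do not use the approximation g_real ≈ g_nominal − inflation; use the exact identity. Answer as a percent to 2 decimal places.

8.01%

(1 + g_nom) = (1 + g_real)(1 + π), so g_real = 1.0650 / 0.9860 − 1 = 0.08012.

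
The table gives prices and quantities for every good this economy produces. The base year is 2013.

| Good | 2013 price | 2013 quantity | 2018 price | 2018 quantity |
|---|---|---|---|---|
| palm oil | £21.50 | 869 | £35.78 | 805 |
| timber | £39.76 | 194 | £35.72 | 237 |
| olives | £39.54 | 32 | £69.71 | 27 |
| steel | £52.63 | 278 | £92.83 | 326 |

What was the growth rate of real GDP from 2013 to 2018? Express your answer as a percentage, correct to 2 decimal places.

6.29%

Real GDP 2013 = Nominal GDP 2013 = 21.50·869 + 39.76·194 + 39.54·32 + 52.63·278 = 42293.36.
Real GDP 2018 (at 2013 prices) = 21.50·805 + 39.76·237 + 39.54·27 + 52.63·326 = 44955.58.
Real growth = 44955.58/42293.36 − 1 = 0.0629.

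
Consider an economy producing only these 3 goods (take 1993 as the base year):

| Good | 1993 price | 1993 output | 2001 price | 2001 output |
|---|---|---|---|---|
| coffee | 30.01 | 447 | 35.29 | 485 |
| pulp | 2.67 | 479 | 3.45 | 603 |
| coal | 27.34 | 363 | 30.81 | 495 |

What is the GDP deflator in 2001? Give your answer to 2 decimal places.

115.99

Nominal GDP 2001 = 35.29·485 + 3.45·603 + 30.81·495 = 34446.95.
Real GDP 2001 (at 1993 prices) = 30.01·485 + 2.67·603 + 27.34·495 = 29698.16.
Deflator = Nominal/Real × 100 = 34446.95/29698.16 × 100 = 115.990.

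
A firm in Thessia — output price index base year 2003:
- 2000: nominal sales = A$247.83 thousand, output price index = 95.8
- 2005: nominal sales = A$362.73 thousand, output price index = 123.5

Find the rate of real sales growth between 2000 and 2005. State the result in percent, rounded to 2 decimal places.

Deflate each year: 2000 → 247.83/0.958 = 258.70; 2005 → 362.73/1.235 = 293.71.
So real sales changed by 293.71/258.70 − 1 = 0.1353, i.e. 13.53%.

13.53%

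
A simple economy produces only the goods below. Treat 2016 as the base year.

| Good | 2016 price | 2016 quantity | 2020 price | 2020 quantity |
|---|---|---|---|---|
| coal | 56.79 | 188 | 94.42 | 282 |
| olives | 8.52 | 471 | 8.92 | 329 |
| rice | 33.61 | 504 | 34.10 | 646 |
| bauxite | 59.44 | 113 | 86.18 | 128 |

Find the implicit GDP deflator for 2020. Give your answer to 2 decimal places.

130.09

Nominal GDP 2020 = 94.42·282 + 8.92·329 + 34.10·646 + 86.18·128 = 62620.76.
Real GDP 2020 (at 2016 prices) = 56.79·282 + 8.52·329 + 33.61·646 + 59.44·128 = 48138.24.
Deflator = Nominal/Real × 100 = 62620.76/48138.24 × 100 = 130.085.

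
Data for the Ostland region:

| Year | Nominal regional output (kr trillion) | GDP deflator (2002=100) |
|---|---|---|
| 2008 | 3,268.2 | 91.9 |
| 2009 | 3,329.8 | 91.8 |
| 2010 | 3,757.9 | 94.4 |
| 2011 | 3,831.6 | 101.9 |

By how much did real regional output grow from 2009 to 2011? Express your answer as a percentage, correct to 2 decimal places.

3.66%

Real regional output 2009 = 3329.8/0.918 = 3627.23.
Real regional output 2011 = 3831.6/1.019 = 3760.16.
Change = 3760.16/3627.23 − 1 = 0.0366.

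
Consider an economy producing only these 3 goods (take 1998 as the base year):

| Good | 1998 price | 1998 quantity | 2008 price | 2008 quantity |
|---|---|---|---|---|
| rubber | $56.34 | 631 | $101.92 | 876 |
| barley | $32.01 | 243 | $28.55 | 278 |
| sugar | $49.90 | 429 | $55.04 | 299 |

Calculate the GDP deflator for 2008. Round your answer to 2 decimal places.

Nominal GDP 2008 = 101.92·876 + 28.55·278 + 55.04·299 = 113675.78.
Real GDP 2008 (at 1998 prices) = 56.34·876 + 32.01·278 + 49.90·299 = 73172.72.
Deflator = Nominal/Real × 100 = 113675.78/73172.72 × 100 = 155.353.

155.35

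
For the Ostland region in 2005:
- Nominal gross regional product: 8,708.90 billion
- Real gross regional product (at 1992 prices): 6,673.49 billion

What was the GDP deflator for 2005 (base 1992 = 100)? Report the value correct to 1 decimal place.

GDP deflator = (Nominal / Real) × 100 = 8708.90 / 6673.49 × 100 = 130.50.

130.5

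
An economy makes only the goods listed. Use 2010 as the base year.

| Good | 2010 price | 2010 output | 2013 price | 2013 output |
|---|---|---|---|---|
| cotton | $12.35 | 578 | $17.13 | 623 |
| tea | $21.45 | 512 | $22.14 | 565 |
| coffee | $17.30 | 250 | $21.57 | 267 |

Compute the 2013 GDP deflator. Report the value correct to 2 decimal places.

118.45

Nominal GDP 2013 = 17.13·623 + 22.14·565 + 21.57·267 = 28940.28.
Real GDP 2013 (at 2010 prices) = 12.35·623 + 21.45·565 + 17.30·267 = 24432.40.
Deflator = Nominal/Real × 100 = 28940.28/24432.40 × 100 = 118.450.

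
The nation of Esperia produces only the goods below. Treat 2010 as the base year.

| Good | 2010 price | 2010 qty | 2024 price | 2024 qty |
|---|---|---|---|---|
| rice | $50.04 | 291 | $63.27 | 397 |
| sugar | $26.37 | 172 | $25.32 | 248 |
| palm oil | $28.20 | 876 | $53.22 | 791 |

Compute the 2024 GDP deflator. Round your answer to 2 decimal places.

150.88

Nominal GDP 2024 = 63.27·397 + 25.32·248 + 53.22·791 = 73494.57.
Real GDP 2024 (at 2010 prices) = 50.04·397 + 26.37·248 + 28.20·791 = 48711.84.
Deflator = Nominal/Real × 100 = 73494.57/48711.84 × 100 = 150.876.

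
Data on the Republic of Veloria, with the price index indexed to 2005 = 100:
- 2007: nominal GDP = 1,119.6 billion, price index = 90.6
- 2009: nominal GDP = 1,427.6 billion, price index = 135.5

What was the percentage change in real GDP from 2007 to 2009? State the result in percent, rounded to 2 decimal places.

Real GDP 2007 = 1119.6 / 0.906 = 1235.76.
Real GDP 2009 = 1427.6 / 1.355 = 1053.58.
Real growth = 1053.58 / 1235.76 − 1 = -0.1474.

-14.74%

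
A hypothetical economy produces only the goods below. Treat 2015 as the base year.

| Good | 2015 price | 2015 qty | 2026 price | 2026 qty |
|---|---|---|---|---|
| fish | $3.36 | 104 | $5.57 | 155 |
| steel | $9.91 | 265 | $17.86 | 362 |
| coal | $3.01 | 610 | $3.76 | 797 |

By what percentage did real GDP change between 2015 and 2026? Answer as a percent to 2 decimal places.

Real GDP 2015 = Nominal GDP 2015 = 3.36·104 + 9.91·265 + 3.01·610 = 4811.69.
Real GDP 2026 (at 2015 prices) = 3.36·155 + 9.91·362 + 3.01·797 = 6507.19.
Real growth = 6507.19/4811.69 − 1 = 0.3524.

35.24%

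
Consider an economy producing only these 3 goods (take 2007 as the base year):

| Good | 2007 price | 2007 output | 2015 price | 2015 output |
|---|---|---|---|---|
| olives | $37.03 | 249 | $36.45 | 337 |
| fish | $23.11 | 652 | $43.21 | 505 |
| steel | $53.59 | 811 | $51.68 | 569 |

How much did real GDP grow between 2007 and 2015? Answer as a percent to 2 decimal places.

Real GDP 2007 = Nominal GDP 2007 = 37.03·249 + 23.11·652 + 53.59·811 = 67749.68.
Real GDP 2015 (at 2007 prices) = 37.03·337 + 23.11·505 + 53.59·569 = 54642.37.
Real growth = 54642.37/67749.68 − 1 = -0.1935.

-19.35%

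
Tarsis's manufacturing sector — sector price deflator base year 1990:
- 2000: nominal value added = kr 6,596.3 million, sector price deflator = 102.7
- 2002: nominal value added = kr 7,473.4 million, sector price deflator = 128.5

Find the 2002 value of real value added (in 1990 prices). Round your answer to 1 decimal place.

Real value added = Nominal / (sector price deflator/100) = 7473.4 / 1.285 = 5815.88.

kr 5,815.9 million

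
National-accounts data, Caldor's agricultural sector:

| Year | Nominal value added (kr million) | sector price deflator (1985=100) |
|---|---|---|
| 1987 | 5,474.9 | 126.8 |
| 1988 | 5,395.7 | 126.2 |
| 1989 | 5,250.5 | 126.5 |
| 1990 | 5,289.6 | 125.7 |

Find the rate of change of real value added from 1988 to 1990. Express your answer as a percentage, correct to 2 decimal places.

-1.58%

Real value added 1988 = 5395.7/1.262 = 4275.52.
Real value added 1990 = 5289.6/1.257 = 4208.11.
Change = 4208.11/4275.52 − 1 = -0.0158.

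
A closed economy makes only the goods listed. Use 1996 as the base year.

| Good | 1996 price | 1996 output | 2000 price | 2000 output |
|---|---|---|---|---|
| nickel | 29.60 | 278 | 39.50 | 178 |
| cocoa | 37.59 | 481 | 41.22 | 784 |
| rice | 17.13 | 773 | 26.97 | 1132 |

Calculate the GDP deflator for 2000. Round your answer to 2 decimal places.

129.09

Nominal GDP 2000 = 39.50·178 + 41.22·784 + 26.97·1132 = 69877.52.
Real GDP 2000 (at 1996 prices) = 29.60·178 + 37.59·784 + 17.13·1132 = 54130.52.
Deflator = Nominal/Real × 100 = 69877.52/54130.52 × 100 = 129.091.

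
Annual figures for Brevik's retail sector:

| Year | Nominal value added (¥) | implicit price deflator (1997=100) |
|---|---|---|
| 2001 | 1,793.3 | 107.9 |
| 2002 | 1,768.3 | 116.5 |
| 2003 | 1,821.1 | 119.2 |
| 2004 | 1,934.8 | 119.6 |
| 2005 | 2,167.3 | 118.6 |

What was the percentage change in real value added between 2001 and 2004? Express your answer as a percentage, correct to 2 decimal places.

-2.66%

Real value added 2001 = 1793.3/1.079 = 1662.00.
Real value added 2004 = 1934.8/1.196 = 1617.73.
Change = 1617.73/1662.00 − 1 = -0.0266.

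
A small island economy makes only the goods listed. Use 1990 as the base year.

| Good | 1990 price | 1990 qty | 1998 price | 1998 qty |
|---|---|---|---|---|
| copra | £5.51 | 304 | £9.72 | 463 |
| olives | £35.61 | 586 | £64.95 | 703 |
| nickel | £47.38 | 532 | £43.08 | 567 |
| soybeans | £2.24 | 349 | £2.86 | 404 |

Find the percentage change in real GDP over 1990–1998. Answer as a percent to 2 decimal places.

14.06%

Real GDP 1990 = Nominal GDP 1990 = 5.51·304 + 35.61·586 + 47.38·532 + 2.24·349 = 48530.42.
Real GDP 1998 (at 1990 prices) = 5.51·463 + 35.61·703 + 47.38·567 + 2.24·404 = 55354.38.
Real growth = 55354.38/48530.42 − 1 = 0.1406.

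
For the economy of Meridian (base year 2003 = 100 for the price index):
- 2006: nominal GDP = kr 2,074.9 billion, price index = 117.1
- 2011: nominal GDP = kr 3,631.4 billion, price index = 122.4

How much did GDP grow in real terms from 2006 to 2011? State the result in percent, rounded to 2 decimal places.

Real GDP 2006 = 2074.9 / 1.171 = 1771.90.
Real GDP 2011 = 3631.4 / 1.224 = 2966.83.
Real growth = 2966.83 / 1771.90 − 1 = 0.6744.

67.44%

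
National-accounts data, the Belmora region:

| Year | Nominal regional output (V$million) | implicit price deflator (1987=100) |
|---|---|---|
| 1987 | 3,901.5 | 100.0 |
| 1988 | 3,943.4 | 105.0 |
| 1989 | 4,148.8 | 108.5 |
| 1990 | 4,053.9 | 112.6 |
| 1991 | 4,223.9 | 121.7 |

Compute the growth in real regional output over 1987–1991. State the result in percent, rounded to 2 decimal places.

Real regional output 1987 = 3901.5/1.000 = 3901.50.
Real regional output 1991 = 4223.9/1.217 = 3470.75.
Change = 3470.75/3901.50 − 1 = -0.1104.

-11.04%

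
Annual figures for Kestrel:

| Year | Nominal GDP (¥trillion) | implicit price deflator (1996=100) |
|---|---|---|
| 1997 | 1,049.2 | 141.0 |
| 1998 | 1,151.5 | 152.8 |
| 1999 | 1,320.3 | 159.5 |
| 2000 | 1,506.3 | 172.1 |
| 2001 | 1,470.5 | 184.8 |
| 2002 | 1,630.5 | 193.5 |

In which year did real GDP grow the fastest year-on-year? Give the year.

1999

1998: real = 1151.5/1.528 = 753.60; growth vs 1997 (744.11) = 1.28%.
1999: real = 1320.3/1.595 = 827.77; growth vs 1998 (753.60) = 9.84%.
2000: real = 1506.3/1.721 = 875.25; growth vs 1999 (827.77) = 5.74%.
2001: real = 1470.5/1.848 = 795.73; growth vs 2000 (875.25) = -9.09%.
2002: real = 1630.5/1.935 = 842.64; growth vs 2001 (795.73) = 5.90%.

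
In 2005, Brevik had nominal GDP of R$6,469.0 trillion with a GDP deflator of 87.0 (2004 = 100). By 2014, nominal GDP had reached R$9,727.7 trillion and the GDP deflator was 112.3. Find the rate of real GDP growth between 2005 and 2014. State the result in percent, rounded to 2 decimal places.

16.50%

Real GDP 2005 = 6469.0 / 0.870 = 7435.63.
Real GDP 2014 = 9727.7 / 1.123 = 8662.24.
Real growth = 8662.24 / 7435.63 − 1 = 0.1650.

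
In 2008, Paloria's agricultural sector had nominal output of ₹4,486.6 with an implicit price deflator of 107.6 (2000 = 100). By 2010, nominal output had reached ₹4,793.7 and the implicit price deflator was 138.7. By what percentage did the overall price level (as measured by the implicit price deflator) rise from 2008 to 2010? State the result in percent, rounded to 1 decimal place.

28.9%

Price-level change = 138.7 / 107.6 − 1 = 0.2890.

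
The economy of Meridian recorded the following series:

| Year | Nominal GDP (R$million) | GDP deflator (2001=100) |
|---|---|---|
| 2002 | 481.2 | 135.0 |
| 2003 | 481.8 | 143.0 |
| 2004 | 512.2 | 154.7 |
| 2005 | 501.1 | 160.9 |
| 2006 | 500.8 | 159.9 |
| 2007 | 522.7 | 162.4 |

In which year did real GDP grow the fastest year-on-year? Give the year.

2003: real = 481.8/1.430 = 336.92; growth vs 2002 (356.44) = -5.48%.
2004: real = 512.2/1.547 = 331.09; growth vs 2003 (336.92) = -1.73%.
2005: real = 501.1/1.609 = 311.44; growth vs 2004 (331.09) = -5.93%.
2006: real = 500.8/1.599 = 313.20; growth vs 2005 (311.44) = 0.57%.
2007: real = 522.7/1.624 = 321.86; growth vs 2006 (313.20) = 2.77%.

2007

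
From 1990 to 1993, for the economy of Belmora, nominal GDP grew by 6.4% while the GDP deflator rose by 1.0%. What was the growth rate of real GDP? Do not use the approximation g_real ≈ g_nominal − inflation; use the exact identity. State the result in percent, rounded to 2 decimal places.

5.35%

(1 + g_nom) = (1 + g_real)(1 + π), so g_real = 1.0640 / 1.0100 − 1 = 0.05347.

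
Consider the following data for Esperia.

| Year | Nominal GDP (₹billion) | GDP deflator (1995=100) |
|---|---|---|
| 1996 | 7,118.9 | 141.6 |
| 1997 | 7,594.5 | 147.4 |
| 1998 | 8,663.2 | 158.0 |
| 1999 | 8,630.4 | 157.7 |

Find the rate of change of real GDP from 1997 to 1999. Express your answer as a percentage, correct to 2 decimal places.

Real GDP 1997 = 7594.5/1.474 = 5152.31.
Real GDP 1999 = 8630.4/1.577 = 5472.67.
Change = 5472.67/5152.31 − 1 = 0.0622.

6.22%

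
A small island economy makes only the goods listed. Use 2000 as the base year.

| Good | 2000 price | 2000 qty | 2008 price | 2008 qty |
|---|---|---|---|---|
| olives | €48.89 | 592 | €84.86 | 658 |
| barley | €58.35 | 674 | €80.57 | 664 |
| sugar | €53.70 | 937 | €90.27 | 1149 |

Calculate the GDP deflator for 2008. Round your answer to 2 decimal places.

Nominal GDP 2008 = 84.86·658 + 80.57·664 + 90.27·1149 = 213056.59.
Real GDP 2008 (at 2000 prices) = 48.89·658 + 58.35·664 + 53.70·1149 = 132615.32.
Deflator = Nominal/Real × 100 = 213056.59/132615.32 × 100 = 160.658.

160.66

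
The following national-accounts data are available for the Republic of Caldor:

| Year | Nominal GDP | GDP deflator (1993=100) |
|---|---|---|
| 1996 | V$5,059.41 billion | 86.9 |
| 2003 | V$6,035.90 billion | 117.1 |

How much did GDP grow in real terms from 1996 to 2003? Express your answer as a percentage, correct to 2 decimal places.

-11.47%

Deflate each year: 1996 → 5059.41/0.869 = 5822.11; 2003 → 6035.90/1.171 = 5154.48.
So real GDP changed by 5154.48/5822.11 − 1 = -0.1147, i.e. -11.47%.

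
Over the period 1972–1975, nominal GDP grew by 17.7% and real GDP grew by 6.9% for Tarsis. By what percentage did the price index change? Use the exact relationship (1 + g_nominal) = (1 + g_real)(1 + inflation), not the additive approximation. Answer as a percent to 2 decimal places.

10.10%

(1 + g_nom) = (1 + g_real)(1 + π), so π = 1.1770 / 1.0690 − 1 = 0.10103.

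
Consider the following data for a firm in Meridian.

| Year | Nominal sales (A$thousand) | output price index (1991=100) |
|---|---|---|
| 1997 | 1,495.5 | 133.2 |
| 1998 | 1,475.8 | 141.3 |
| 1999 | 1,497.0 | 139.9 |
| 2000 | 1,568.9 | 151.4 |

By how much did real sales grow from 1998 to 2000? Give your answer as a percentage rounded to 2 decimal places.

-0.78%

Real sales 1998 = 1475.8/1.413 = 1044.44.
Real sales 2000 = 1568.9/1.514 = 1036.26.
Change = 1036.26/1044.44 − 1 = -0.0078.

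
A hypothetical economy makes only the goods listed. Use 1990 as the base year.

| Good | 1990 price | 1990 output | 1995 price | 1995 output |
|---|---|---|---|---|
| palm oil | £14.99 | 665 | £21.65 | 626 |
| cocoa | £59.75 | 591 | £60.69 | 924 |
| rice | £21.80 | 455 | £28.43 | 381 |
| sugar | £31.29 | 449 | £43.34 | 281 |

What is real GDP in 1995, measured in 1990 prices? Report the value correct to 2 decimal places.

Real GDP 1995 = Σ (p_1990 × q_1995) = 14.99·626 + 59.75·924 + 21.80·381 + 31.29·281 = 81691.03.

£81691.03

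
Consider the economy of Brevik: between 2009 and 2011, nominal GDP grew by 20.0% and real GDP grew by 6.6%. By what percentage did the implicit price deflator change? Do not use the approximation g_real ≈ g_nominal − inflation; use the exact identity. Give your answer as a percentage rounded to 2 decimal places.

(1 + g_nom) = (1 + g_real)(1 + π), so π = 1.2000 / 1.0660 − 1 = 0.12570.

12.57%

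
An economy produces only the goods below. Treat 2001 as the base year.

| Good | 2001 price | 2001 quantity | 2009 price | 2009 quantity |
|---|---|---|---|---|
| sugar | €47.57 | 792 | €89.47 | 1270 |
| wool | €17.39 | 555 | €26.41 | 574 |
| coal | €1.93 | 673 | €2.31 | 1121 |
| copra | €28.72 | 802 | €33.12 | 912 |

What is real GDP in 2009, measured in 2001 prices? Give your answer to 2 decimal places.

Real GDP 2009 = Σ (p_2001 × q_2009) = 47.57·1270 + 17.39·574 + 1.93·1121 + 28.72·912 = 98751.93.

€98751.93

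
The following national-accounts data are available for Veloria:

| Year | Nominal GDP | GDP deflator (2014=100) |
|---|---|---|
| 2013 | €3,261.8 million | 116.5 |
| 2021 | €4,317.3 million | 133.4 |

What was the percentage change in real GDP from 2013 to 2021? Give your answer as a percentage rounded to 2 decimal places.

Real GDP 2013 = 3261.8 / 1.165 = 2799.83.
Real GDP 2021 = 4317.3 / 1.334 = 3236.36.
Real growth = 3236.36 / 2799.83 − 1 = 0.1559.

15.59%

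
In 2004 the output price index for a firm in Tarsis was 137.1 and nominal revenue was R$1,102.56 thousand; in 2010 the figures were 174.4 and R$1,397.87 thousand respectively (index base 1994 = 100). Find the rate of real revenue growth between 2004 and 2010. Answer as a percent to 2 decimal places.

Deflate each year: 2004 → 1102.56/1.371 = 804.20; 2010 → 1397.87/1.744 = 801.53.
So real revenue changed by 801.53/804.20 − 1 = -0.0033, i.e. -0.33%.

-0.33%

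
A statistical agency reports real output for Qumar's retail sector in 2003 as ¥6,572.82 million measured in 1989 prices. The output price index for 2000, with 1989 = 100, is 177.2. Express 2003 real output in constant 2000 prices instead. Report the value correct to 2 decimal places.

¥11,647.04 million

Real output in 2000 prices = Real output in 1989 prices × (P_2000/P_1989) = 6572.82 × 1.772 = 11647.04.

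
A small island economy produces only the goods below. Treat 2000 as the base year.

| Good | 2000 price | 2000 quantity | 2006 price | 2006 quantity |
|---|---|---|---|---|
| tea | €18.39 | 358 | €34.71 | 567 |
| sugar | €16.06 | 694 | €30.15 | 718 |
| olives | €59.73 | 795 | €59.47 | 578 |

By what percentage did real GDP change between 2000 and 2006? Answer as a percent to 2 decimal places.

-13.39%

Real GDP 2000 = Nominal GDP 2000 = 18.39·358 + 16.06·694 + 59.73·795 = 65214.61.
Real GDP 2006 (at 2000 prices) = 18.39·567 + 16.06·718 + 59.73·578 = 56482.15.
Real growth = 56482.15/65214.61 − 1 = -0.1339.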